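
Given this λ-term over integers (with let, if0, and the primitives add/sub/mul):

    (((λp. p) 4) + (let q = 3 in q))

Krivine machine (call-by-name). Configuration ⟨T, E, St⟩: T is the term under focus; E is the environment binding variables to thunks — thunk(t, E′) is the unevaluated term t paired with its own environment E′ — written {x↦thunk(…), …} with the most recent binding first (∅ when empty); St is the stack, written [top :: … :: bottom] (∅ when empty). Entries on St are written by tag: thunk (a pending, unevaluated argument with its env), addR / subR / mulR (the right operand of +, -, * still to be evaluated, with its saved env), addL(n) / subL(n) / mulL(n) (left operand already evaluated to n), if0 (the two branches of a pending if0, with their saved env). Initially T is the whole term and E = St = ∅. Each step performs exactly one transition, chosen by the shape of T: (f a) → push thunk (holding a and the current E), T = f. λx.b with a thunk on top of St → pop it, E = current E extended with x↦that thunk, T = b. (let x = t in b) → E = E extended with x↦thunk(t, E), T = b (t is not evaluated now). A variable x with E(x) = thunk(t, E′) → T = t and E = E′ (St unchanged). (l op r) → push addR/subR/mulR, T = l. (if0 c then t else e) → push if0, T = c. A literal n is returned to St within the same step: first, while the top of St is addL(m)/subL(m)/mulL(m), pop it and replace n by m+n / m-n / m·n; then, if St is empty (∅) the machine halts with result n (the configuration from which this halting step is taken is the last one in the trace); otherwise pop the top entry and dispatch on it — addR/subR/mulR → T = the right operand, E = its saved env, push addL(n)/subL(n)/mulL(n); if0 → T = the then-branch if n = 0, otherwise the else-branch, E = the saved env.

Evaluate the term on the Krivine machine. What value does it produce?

0. <T=(((λp. p) 4) + (let q = 3 in q)), E=∅, St=∅>
1. <T=((λp. p) 4), E=∅, St=[addR]>
2. <T=(λp. p), E=∅, St=[thunk :: addR]>
3. <T=p, E={p↦thunk(4, ∅)}, St=[addR]>
4. <T=4, E=∅, St=[addR]>
5. <T=(let q = 3 in q), E=∅, St=[addL(4)]>
6. <T=q, E={q↦thunk(3, ∅)}, St=[addL(4)]>
7. <T=3, E=∅, St=[addL(4)]>
→ final value 7

Answer: 7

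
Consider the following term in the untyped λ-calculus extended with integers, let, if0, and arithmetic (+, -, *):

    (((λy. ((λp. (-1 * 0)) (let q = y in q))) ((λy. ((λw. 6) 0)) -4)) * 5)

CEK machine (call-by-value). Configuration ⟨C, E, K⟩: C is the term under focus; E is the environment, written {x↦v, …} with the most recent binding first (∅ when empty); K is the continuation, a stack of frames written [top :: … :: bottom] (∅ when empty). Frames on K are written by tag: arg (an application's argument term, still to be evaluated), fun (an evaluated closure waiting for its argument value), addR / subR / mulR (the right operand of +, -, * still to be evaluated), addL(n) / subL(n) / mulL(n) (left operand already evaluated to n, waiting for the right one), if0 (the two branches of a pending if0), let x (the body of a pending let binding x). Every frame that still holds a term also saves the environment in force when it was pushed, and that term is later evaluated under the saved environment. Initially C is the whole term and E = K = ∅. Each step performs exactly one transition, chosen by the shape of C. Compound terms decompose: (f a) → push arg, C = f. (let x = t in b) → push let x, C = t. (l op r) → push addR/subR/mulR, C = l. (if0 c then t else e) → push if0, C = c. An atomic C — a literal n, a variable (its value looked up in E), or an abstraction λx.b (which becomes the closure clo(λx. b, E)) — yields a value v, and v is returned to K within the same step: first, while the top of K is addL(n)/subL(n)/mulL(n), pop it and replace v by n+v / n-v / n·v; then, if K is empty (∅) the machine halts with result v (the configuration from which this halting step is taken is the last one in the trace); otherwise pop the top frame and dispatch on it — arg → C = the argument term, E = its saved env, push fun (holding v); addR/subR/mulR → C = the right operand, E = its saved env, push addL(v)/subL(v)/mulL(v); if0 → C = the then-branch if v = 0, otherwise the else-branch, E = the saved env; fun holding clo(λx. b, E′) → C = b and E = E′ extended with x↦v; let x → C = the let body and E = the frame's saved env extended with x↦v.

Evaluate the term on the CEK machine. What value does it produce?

0. [C=(((λy. ((λp. (-1 * 0)) (let q = y in q))) ((λy. ((λw. 6) 0)) -4)) * 5) | E=∅ | K=∅]
1. [C=((λy. ((λp. (-1 * 0)) (let q = y in q))) ((λy. ((λw. 6) 0)) -4)) | E=∅ | K=[mulR]]
2. [C=(λy. ((λp. (-1 * 0)) (let q = y in q))) | E=∅ | K=[arg :: mulR]]
3. [C=((λy. ((λw. 6) 0)) -4) | E=∅ | K=[fun :: mulR]]
4. [C=(λy. ((λw. 6) 0)) | E=∅ | K=[arg :: fun :: mulR]]
5. [C=-4 | E=∅ | K=[fun :: fun :: mulR]]
6. [C=((λw. 6) 0) | E={y↦-4} | K=[fun :: mulR]]
7. [C=(λw. 6) | E={y↦-4} | K=[arg :: fun :: mulR]]
8. [C=0 | E={y↦-4} | K=[fun :: fun :: mulR]]
9. [C=6 | E={w↦0, y↦-4} | K=[fun :: mulR]]
10. [C=((λp. (-1 * 0)) (let q = y in q)) | E={y↦6} | K=[mulR]]
11. [C=(λp. (-1 * 0)) | E={y↦6} | K=[arg :: mulR]]
12. [C=(let q = y in q) | E={y↦6} | K=[fun :: mulR]]
13. [C=y | E={y↦6} | K=[let q :: fun :: mulR]]
14. [C=q | E={q↦6, y↦6} | K=[fun :: mulR]]
15. [C=(-1 * 0) | E={p↦6, y↦6} | K=[mulR]]
16. [C=-1 | E={p↦6, y↦6} | K=[mulR :: mulR]]
17. [C=0 | E={p↦6, y↦6} | K=[mulL(-1) :: mulR]]
18. [C=5 | E=∅ | K=[mulL(0)]]
→ final value 0

Answer: 0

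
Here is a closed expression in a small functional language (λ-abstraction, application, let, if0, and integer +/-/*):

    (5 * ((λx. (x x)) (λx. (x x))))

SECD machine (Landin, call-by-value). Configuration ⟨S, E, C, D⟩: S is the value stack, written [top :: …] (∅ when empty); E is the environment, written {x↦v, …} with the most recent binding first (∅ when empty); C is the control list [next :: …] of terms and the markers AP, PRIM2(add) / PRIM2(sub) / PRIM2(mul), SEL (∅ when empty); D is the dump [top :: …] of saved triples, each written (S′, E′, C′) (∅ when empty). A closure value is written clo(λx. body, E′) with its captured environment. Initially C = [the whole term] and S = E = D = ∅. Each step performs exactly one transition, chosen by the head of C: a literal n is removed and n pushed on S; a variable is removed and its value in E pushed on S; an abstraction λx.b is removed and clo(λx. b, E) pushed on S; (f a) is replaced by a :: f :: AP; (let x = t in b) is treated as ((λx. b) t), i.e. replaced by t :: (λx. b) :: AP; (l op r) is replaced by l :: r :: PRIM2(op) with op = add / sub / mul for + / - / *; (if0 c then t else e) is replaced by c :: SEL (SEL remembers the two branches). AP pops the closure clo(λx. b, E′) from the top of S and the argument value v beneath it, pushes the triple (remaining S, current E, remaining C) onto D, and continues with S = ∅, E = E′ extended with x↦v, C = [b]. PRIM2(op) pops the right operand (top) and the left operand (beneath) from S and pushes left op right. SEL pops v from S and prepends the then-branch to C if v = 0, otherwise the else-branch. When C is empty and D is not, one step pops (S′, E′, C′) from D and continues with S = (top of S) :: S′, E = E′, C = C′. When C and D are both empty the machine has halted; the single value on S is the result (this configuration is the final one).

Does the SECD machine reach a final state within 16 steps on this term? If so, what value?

[0] [S=∅ | E=∅ | C=[(5 * ((λx. (x x)) (λx. (x x))))] | D=∅]
[1] [S=∅ | E=∅ | C=[5 :: ((λx. (x x)) (λx. (x x))) :: PRIM2(mul)] | D=∅]
[2] [S=[5] | E=∅ | C=[((λx. (x x)) (λx. (x x))) :: PRIM2(mul)] | D=∅]
[3] [S=[5] | E=∅ | C=[(λx. (x x)) :: (λx. (x x)) :: AP :: PRIM2(mul)] | D=∅]
[4] [S=[clo(λx. (x x), ∅) :: 5] | E=∅ | C=[(λx. (x x)) :: AP :: PRIM2(mul)] | D=∅]
[5] [S=[clo(λx. (x x), ∅) :: clo(λx. (x x), ∅) :: 5] | E=∅ | C=[AP :: PRIM2(mul)] | D=∅]
[6] [S=∅ | E={x↦clo(λx. (x x), ∅)} | C=[(x x)] | D=[([5], ∅, [PRIM2(mul)])]]
[7] [S=∅ | E={x↦clo(λx. (x x), ∅)} | C=[x :: x :: AP] | D=[([5], ∅, [PRIM2(mul)])]]
[8] [S=[clo(λx. (x x), ∅)] | E={x↦clo(λx. (x x), ∅)} | C=[x :: AP] | D=[([5], ∅, [PRIM2(mul)])]]
[9] [S=[clo(λx. (x x), ∅) :: clo(λx. (x x), ∅)] | E={x↦clo(λx. (x x), ∅)} | C=[AP] | D=[([5], ∅, [PRIM2(mul)])]]
[10] [S=∅ | E={x↦clo(λx. (x x), ∅)} | C=[(x x)] | D=[(∅, {x↦clo(λx. (x x), ∅)}, ∅) :: ([5], ∅, [PRIM2(mul)])]]
[11] [S=∅ | E={x↦clo(λx. (x x), ∅)} | C=[x :: x :: AP] | D=[(∅, {x↦clo(λx. (x x), ∅)}, ∅) :: ([5], ∅, [PRIM2(mul)])]]
[12] [S=[clo(λx. (x x), ∅)] | E={x↦clo(λx. (x x), ∅)} | C=[x :: AP] | D=[(∅, {x↦clo(λx. (x x), ∅)}, ∅) :: ([5], ∅, [PRIM2(mul)])]]
[13] [S=[clo(λx. (x x), ∅) :: clo(λx. (x x), ∅)] | E={x↦clo(λx. (x x), ∅)} | C=[AP] | D=[(∅, {x↦clo(λx. (x x), ∅)}, ∅) :: ([5], ∅, [PRIM2(mul)])]]
[14] [S=∅ | E={x↦clo(λx. (x x), ∅)} | C=[(x x)] | D=[(∅, {x↦clo(λx. (x x), ∅)}, ∅) :: (∅, {x↦clo(λx. (x x), ∅)}, ∅) :: ([5], ∅, [PRIM2(mul)])]]
[15] [S=∅ | E={x↦clo(λx. (x x), ∅)} | C=[x :: x :: AP] | D=[(∅, {x↦clo(λx. (x x), ∅)}, ∅) :: (∅, {x↦clo(λx. (x x), ∅)}, ∅) :: ([5], ∅, [PRIM2(mul)])]]
[16] [S=[clo(λx. (x x), ∅)] | E={x↦clo(λx. (x x), ∅)} | C=[x :: AP] | D=[(∅, {x↦clo(λx. (x x), ∅)}, ∅) :: (∅, {x↦clo(λx. (x x), ∅)}, ∅) :: ([5], ∅, [PRIM2(mul)])]]
→ 16 transitions taken and the configuration is still not final: no result within 16 steps

Answer: DIVERGES (no final state within 16 steps)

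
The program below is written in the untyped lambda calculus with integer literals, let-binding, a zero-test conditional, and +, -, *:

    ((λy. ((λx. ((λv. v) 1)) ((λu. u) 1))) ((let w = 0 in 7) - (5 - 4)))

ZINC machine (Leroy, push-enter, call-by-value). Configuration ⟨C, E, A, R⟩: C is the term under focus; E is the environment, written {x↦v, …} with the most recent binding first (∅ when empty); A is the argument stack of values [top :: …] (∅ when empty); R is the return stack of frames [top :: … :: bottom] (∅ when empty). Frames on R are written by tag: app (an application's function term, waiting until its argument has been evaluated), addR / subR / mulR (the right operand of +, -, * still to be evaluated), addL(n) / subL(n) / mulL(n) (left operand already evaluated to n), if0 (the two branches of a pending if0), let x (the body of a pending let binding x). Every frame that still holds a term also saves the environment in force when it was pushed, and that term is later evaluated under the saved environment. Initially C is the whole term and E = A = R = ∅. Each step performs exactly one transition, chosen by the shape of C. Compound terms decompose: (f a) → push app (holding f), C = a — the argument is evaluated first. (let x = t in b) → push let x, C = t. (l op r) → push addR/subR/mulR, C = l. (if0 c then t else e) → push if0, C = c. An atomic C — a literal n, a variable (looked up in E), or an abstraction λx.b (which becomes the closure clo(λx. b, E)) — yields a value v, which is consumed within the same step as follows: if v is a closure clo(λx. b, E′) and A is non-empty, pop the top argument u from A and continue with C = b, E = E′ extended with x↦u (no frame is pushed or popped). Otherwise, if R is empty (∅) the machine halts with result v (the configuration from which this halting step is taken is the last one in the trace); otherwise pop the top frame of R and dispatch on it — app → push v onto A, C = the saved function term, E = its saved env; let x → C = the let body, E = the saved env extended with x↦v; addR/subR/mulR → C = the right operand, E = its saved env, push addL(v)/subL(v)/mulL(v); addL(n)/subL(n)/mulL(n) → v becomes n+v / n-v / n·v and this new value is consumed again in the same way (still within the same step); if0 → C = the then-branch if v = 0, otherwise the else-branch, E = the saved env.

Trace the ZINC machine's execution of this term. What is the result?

0. <C=((λy. ((λx. ((λv. v) 1)) ((λu. u) 1))) ((let w = 0 in 7) - (5 - 4))), E=∅, A=∅, R=∅>
1. <C=((let w = 0 in 7) - (5 - 4)), E=∅, A=∅, R=[app]>
2. <C=(let w = 0 in 7), E=∅, A=∅, R=[subR :: app]>
3. <C=0, E=∅, A=∅, R=[let w :: subR :: app]>
4. <C=7, E={w↦0}, A=∅, R=[subR :: app]>
5. <C=(5 - 4), E=∅, A=∅, R=[subL(7) :: app]>
6. <C=5, E=∅, A=∅, R=[subR :: subL(7) :: app]>
7. <C=4, E=∅, A=∅, R=[subL(5) :: subL(7) :: app]>
8. <C=(λy. ((λx. ((λv. v) 1)) ((λu. u) 1))), E=∅, A=[6], R=∅>
9. <C=((λx. ((λv. v) 1)) ((λu. u) 1)), E={y↦6}, A=∅, R=∅>
10. <C=((λu. u) 1), E={y↦6}, A=∅, R=[app]>
11. <C=1, E={y↦6}, A=∅, R=[app :: app]>
12. <C=(λu. u), E={y↦6}, A=[1], R=[app]>
13. <C=u, E={u↦1, y↦6}, A=∅, R=[app]>
14. <C=(λx. ((λv. v) 1)), E={y↦6}, A=[1], R=∅>
15. <C=((λv. v) 1), E={x↦1, y↦6}, A=∅, R=∅>
16. <C=1, E={x↦1, y↦6}, A=∅, R=[app]>
17. <C=(λv. v), E={x↦1, y↦6}, A=[1], R=∅>
18. <C=v, E={v↦1, x↦1, y↦6}, A=∅, R=∅>
→ final value 1

Answer: 1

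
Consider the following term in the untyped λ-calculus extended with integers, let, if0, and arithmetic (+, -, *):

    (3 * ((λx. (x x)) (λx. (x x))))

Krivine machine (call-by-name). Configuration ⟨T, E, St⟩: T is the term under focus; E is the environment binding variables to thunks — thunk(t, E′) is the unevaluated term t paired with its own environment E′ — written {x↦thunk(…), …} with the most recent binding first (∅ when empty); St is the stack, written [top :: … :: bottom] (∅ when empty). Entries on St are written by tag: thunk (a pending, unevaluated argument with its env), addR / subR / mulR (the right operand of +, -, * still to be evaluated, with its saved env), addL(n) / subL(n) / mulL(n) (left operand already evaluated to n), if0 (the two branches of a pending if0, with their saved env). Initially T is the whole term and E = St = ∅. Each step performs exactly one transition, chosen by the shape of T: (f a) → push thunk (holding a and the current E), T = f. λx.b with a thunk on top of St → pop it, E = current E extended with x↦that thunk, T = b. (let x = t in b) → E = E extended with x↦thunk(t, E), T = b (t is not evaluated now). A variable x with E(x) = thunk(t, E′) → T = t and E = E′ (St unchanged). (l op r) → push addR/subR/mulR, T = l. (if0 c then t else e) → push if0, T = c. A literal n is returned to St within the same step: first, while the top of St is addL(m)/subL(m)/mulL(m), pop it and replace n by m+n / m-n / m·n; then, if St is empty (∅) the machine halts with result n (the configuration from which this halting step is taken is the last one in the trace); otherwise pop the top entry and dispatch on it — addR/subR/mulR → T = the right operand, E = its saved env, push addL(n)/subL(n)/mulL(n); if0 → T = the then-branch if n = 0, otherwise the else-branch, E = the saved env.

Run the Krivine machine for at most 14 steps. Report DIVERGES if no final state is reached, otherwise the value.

Answer: DIVERGES (no final state within 14 steps)

Machine steps:
0. [T=(3 * ((λx. (x x)) (λx. (x x)))) | E=∅ | St=∅]
1. [T=3 | E=∅ | St=[mulR]]
2. [T=((λx. (x x)) (λx. (x x))) | E=∅ | St=[mulL(3)]]
3. [T=(λx. (x x)) | E=∅ | St=[thunk :: mulL(3)]]
4. [T=(x x) | E={x↦thunk((λx. (x x)), ∅)} | St=[mulL(3)]]
5. [T=x | E={x↦thunk((λx. (x x)), ∅)} | St=[thunk :: mulL(3)]]
6. [T=(λx. (x x)) | E=∅ | St=[thunk :: mulL(3)]]
7. [T=(x x) | E={x↦thunk(x, {x↦thunk((λx. (x x)), ∅)})} | St=[mulL(3)]]
8. [T=x | E={x↦thunk(x, {x↦thunk((λx. (x x)), ∅)})} | St=[thunk :: mulL(3)]]
9. [T=x | E={x↦thunk((λx. (x x)), ∅)} | St=[thunk :: mulL(3)]]
10. [T=(λx. (x x)) | E=∅ | St=[thunk :: mulL(3)]]
11. [T=(x x) | E={x↦thunk(x, {x↦thunk(x, {x↦thunk((λx. (x x)), ∅)})})} | St=[mulL(3)]]
12. [T=x | E={x↦thunk(x, {x↦thunk(x, {x↦thunk((λx. (x x)), ∅)})})} | St=[thunk :: mulL(3)]]
13. [T=x | E={x↦thunk(x, {x↦thunk((λx. (x x)), ∅)})} | St=[thunk :: mulL(3)]]
14. [T=x | E={x↦thunk((λx. (x x)), ∅)} | St=[thunk :: mulL(3)]]
→ 14 transitions taken and the configuration is still not final: no result within 14 steps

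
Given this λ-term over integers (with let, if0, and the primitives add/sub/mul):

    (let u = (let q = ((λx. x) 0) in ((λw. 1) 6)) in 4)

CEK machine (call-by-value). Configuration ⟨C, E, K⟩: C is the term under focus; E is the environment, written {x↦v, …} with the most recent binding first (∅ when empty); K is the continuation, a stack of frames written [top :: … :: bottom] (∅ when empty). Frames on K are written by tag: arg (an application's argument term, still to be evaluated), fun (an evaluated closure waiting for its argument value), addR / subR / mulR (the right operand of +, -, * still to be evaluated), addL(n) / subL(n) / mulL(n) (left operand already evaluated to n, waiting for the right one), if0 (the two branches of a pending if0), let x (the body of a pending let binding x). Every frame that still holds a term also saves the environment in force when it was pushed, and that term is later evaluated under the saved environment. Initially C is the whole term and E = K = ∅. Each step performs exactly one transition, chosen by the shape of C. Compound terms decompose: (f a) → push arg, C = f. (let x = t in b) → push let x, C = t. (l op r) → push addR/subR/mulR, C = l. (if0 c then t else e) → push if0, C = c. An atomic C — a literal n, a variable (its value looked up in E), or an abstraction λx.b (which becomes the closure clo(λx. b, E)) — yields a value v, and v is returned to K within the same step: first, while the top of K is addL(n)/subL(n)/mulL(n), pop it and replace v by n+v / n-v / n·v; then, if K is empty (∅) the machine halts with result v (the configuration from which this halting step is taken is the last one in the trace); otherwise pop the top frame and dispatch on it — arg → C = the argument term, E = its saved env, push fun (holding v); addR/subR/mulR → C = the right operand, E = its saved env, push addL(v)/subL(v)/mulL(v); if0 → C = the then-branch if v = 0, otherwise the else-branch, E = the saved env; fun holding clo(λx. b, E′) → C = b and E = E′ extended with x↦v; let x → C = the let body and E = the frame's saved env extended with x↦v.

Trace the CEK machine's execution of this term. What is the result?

[0] <C=(let u = (let q = ((λx. x) 0) in ((λw. 1) 6)) in 4), E=∅, K=∅>
[1] <C=(let q = ((λx. x) 0) in ((λw. 1) 6)), E=∅, K=[let u]>
[2] <C=((λx. x) 0), E=∅, K=[let q :: let u]>
[3] <C=(λx. x), E=∅, K=[arg :: let q :: let u]>
[4] <C=0, E=∅, K=[fun :: let q :: let u]>
[5] <C=x, E={x↦0}, K=[let q :: let u]>
[6] <C=((λw. 1) 6), E={q↦0}, K=[let u]>
[7] <C=(λw. 1), E={q↦0}, K=[arg :: let u]>
[8] <C=6, E={q↦0}, K=[fun :: let u]>
[9] <C=1, E={w↦6, q↦0}, K=[let u]>
[10] <C=4, E={u↦1}, K=∅>
→ final value 4

Answer: 4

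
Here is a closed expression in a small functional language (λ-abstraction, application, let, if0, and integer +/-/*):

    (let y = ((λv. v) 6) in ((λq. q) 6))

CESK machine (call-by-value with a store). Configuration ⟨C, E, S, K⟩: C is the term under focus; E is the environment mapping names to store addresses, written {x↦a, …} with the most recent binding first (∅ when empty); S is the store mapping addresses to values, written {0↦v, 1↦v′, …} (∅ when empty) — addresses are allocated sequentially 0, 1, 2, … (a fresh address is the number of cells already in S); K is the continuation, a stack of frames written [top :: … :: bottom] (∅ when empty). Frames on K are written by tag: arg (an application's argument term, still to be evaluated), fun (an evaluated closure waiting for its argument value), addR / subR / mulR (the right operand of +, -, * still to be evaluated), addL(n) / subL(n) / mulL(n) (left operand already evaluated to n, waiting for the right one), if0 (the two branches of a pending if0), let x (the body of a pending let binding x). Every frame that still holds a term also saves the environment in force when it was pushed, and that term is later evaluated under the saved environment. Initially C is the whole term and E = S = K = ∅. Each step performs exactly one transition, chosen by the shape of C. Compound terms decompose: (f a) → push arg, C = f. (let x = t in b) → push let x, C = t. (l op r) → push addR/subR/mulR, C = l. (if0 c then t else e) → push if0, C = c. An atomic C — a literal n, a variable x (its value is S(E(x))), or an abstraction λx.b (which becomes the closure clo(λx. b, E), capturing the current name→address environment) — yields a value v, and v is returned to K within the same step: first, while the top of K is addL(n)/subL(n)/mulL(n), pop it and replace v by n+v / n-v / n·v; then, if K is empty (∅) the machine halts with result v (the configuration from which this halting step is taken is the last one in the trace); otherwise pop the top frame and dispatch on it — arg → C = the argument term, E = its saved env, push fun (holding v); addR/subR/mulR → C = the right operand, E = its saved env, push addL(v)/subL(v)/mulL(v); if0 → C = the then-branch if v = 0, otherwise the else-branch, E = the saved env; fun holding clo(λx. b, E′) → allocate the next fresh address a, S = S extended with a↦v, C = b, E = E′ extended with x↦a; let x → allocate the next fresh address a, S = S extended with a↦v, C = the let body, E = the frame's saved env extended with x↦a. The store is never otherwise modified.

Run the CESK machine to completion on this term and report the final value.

Answer: 6

Machine steps:
[0] <C=(let y = ((λv. v) 6) in ((λq. q) 6)), E=∅, S=∅, K=∅>
[1] <C=((λv. v) 6), E=∅, S=∅, K=[let y]>
[2] <C=(λv. v), E=∅, S=∅, K=[arg :: let y]>
[3] <C=6, E=∅, S=∅, K=[fun :: let y]>
[4] <C=v, E={v↦0}, S={0↦6}, K=[let y]>
[5] <C=((λq. q) 6), E={y↦1}, S={0↦6, 1↦6}, K=∅>
[6] <C=(λq. q), E={y↦1}, S={0↦6, 1↦6}, K=[arg]>
[7] <C=6, E={y↦1}, S={0↦6, 1↦6}, K=[fun]>
[8] <C=q, E={q↦2, y↦1}, S={0↦6, 1↦6, 2↦6}, K=∅>
→ final value 6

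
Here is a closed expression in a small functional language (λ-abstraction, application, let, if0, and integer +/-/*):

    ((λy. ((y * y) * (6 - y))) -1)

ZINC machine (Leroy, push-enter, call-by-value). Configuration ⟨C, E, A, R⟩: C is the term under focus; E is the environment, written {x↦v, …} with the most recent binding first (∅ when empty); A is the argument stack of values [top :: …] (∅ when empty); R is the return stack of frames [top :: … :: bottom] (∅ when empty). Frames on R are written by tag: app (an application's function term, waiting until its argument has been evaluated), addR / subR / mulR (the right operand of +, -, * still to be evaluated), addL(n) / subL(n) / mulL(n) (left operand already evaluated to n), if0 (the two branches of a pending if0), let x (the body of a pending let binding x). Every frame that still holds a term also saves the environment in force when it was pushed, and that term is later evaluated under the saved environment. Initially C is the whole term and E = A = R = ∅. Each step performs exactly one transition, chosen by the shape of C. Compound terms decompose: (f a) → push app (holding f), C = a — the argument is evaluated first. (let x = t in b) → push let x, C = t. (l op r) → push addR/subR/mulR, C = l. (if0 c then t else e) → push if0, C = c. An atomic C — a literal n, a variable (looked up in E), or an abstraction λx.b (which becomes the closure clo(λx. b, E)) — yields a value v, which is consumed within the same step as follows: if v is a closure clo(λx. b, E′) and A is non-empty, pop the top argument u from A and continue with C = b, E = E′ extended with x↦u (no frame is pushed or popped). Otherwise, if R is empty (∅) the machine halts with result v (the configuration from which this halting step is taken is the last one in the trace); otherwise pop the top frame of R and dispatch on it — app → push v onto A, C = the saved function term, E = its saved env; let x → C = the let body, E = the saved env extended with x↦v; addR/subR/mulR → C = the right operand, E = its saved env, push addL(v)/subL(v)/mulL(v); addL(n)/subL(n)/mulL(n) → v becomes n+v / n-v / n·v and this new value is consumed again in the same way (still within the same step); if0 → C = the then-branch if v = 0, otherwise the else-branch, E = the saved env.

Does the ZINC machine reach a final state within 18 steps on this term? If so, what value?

[0] ⟨C=((λy. ((y * y) * (6 - y))) -1); E=∅; A=∅; R=∅⟩
[1] ⟨C=-1; E=∅; A=∅; R=[app]⟩
[2] ⟨C=(λy. ((y * y) * (6 - y))); E=∅; A=[-1]; R=∅⟩
[3] ⟨C=((y * y) * (6 - y)); E={y↦-1}; A=∅; R=∅⟩
[4] ⟨C=(y * y); E={y↦-1}; A=∅; R=[mulR]⟩
[5] ⟨C=y; E={y↦-1}; A=∅; R=[mulR :: mulR]⟩
[6] ⟨C=y; E={y↦-1}; A=∅; R=[mulL(-1) :: mulR]⟩
[7] ⟨C=(6 - y); E={y↦-1}; A=∅; R=[mulL(1)]⟩
[8] ⟨C=6; E={y↦-1}; A=∅; R=[subR :: mulL(1)]⟩
[9] ⟨C=y; E={y↦-1}; A=∅; R=[subL(6) :: mulL(1)]⟩
→ final value 7

Answer: 7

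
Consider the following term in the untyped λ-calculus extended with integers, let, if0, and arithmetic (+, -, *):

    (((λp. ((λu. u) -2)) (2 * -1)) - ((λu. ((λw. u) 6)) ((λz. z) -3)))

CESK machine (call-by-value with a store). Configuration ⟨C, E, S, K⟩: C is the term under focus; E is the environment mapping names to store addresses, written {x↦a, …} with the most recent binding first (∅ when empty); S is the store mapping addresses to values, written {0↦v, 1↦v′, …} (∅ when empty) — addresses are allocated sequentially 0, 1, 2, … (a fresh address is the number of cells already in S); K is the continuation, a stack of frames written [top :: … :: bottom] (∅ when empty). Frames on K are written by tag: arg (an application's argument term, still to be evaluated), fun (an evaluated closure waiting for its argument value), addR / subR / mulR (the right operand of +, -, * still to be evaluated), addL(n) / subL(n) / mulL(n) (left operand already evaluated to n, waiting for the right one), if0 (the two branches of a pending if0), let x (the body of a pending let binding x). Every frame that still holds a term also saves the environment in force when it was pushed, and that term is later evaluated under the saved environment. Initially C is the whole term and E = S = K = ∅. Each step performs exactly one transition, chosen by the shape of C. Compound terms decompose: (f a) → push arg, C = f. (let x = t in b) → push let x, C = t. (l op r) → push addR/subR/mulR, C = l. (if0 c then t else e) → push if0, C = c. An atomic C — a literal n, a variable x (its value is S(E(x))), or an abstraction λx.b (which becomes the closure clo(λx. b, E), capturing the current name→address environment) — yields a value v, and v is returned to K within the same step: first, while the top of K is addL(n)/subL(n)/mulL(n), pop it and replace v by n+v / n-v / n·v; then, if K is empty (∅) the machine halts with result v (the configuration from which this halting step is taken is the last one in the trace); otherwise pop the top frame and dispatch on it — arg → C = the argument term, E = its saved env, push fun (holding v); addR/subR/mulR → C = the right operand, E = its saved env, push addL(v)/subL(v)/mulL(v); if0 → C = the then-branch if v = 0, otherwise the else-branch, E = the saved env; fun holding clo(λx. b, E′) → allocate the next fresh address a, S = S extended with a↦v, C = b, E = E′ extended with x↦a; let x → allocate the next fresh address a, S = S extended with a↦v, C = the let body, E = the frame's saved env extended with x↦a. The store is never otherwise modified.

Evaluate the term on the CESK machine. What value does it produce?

Answer: 1

Execution trace:
t=0: [C=(((λp. ((λu. u) -2)) (2 * -1)) - ((λu. ((λw. u) 6)) ((λz. z) -3))) | E=∅ | S=∅ | K=∅]
t=1: [C=((λp. ((λu. u) -2)) (2 * -1)) | E=∅ | S=∅ | K=[subR]]
t=2: [C=(λp. ((λu. u) -2)) | E=∅ | S=∅ | K=[arg :: subR]]
t=3: [C=(2 * -1) | E=∅ | S=∅ | K=[fun :: subR]]
t=4: [C=2 | E=∅ | S=∅ | K=[mulR :: fun :: subR]]
t=5: [C=-1 | E=∅ | S=∅ | K=[mulL(2) :: fun :: subR]]
t=6: [C=((λu. u) -2) | E={p↦0} | S={0↦-2} | K=[subR]]
t=7: [C=(λu. u) | E={p↦0} | S={0↦-2} | K=[arg :: subR]]
t=8: [C=-2 | E={p↦0} | S={0↦-2} | K=[fun :: subR]]
t=9: [C=u | E={u↦1, p↦0} | S={0↦-2, 1↦-2} | K=[subR]]
t=10: [C=((λu. ((λw. u) 6)) ((λz. z) -3)) | E=∅ | S={0↦-2, 1↦-2} | K=[subL(-2)]]
t=11: [C=(λu. ((λw. u) 6)) | E=∅ | S={0↦-2, 1↦-2} | K=[arg :: subL(-2)]]
t=12: [C=((λz. z) -3) | E=∅ | S={0↦-2, 1↦-2} | K=[fun :: subL(-2)]]
t=13: [C=(λz. z) | E=∅ | S={0↦-2, 1↦-2} | K=[arg :: fun :: subL(-2)]]
t=14: [C=-3 | E=∅ | S={0↦-2, 1↦-2} | K=[fun :: fun :: subL(-2)]]
t=15: [C=z | E={z↦2} | S={0↦-2, 1↦-2, 2↦-3} | K=[fun :: subL(-2)]]
t=16: [C=((λw. u) 6) | E={u↦3} | S={0↦-2, 1↦-2, 2↦-3, 3↦-3} | K=[subL(-2)]]
t=17: [C=(λw. u) | E={u↦3} | S={0↦-2, 1↦-2, 2↦-3, 3↦-3} | K=[arg :: subL(-2)]]
t=18: [C=6 | E={u↦3} | S={0↦-2, 1↦-2, 2↦-3, 3↦-3} | K=[fun :: subL(-2)]]
t=19: [C=u | E={w↦4, u↦3} | S={0↦-2, 1↦-2, 2↦-3, 3↦-3, 4↦6} | K=[subL(-2)]]
→ final value 1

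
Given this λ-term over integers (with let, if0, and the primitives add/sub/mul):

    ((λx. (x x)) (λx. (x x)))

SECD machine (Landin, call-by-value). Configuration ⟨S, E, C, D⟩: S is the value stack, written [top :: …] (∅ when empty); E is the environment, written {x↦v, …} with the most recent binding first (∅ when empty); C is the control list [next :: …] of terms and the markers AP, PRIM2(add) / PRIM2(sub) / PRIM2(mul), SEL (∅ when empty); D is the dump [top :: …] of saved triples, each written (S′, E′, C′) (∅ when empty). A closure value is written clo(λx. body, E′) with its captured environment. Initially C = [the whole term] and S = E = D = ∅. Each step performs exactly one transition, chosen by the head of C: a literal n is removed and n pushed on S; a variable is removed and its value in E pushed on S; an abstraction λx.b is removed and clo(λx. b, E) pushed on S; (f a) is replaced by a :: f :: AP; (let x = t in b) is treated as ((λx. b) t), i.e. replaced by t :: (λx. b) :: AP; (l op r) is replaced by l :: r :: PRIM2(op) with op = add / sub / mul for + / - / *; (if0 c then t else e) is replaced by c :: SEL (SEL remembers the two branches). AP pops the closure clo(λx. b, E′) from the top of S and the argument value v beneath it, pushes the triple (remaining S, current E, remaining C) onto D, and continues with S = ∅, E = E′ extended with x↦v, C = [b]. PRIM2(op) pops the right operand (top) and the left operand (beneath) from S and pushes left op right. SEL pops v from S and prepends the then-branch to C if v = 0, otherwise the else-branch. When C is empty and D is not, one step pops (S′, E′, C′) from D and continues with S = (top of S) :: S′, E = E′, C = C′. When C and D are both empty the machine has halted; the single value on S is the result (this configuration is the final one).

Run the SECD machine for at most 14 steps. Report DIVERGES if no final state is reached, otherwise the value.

Answer: DIVERGES (no final state within 14 steps)

Derivation:
t=0: <S=∅, E=∅, C=[((λx. (x x)) (λx. (x x)))], D=∅>
t=1: <S=∅, E=∅, C=[(λx. (x x)) :: (λx. (x x)) :: AP], D=∅>
t=2: <S=[clo(λx. (x x), ∅)], E=∅, C=[(λx. (x x)) :: AP], D=∅>
t=3: <S=[clo(λx. (x x), ∅) :: clo(λx. (x x), ∅)], E=∅, C=[AP], D=∅>
t=4: <S=∅, E={x↦clo(λx. (x x), ∅)}, C=[(x x)], D=[(∅, ∅, ∅)]>
t=5: <S=∅, E={x↦clo(λx. (x x), ∅)}, C=[x :: x :: AP], D=[(∅, ∅, ∅)]>
t=6: <S=[clo(λx. (x x), ∅)], E={x↦clo(λx. (x x), ∅)}, C=[x :: AP], D=[(∅, ∅, ∅)]>
t=7: <S=[clo(λx. (x x), ∅) :: clo(λx. (x x), ∅)], E={x↦clo(λx. (x x), ∅)}, C=[AP], D=[(∅, ∅, ∅)]>
t=8: <S=∅, E={x↦clo(λx. (x x), ∅)}, C=[(x x)], D=[(∅, {x↦clo(λx. (x x), ∅)}, ∅) :: (∅, ∅, ∅)]>
t=9: <S=∅, E={x↦clo(λx. (x x), ∅)}, C=[x :: x :: AP], D=[(∅, {x↦clo(λx. (x x), ∅)}, ∅) :: (∅, ∅, ∅)]>
t=10: <S=[clo(λx. (x x), ∅)], E={x↦clo(λx. (x x), ∅)}, C=[x :: AP], D=[(∅, {x↦clo(λx. (x x), ∅)}, ∅) :: (∅, ∅, ∅)]>
t=11: <S=[clo(λx. (x x), ∅) :: clo(λx. (x x), ∅)], E={x↦clo(λx. (x x), ∅)}, C=[AP], D=[(∅, {x↦clo(λx. (x x), ∅)}, ∅) :: (∅, ∅, ∅)]>
t=12: <S=∅, E={x↦clo(λx. (x x), ∅)}, C=[(x x)], D=[(∅, {x↦clo(λx. (x x), ∅)}, ∅) :: (∅, {x↦clo(λx. (x x), ∅)}, ∅) :: (∅, ∅, ∅)]>
t=13: <S=∅, E={x↦clo(λx. (x x), ∅)}, C=[x :: x :: AP], D=[(∅, {x↦clo(λx. (x x), ∅)}, ∅) :: (∅, {x↦clo(λx. (x x), ∅)}, ∅) :: (∅, ∅, ∅)]>
t=14: <S=[clo(λx. (x x), ∅)], E={x↦clo(λx. (x x), ∅)}, C=[x :: AP], D=[(∅, {x↦clo(λx. (x x), ∅)}, ∅) :: (∅, {x↦clo(λx. (x x), ∅)}, ∅) :: (∅, ∅, ∅)]>
→ 14 transitions taken and the configuration is still not final: no result within 14 steps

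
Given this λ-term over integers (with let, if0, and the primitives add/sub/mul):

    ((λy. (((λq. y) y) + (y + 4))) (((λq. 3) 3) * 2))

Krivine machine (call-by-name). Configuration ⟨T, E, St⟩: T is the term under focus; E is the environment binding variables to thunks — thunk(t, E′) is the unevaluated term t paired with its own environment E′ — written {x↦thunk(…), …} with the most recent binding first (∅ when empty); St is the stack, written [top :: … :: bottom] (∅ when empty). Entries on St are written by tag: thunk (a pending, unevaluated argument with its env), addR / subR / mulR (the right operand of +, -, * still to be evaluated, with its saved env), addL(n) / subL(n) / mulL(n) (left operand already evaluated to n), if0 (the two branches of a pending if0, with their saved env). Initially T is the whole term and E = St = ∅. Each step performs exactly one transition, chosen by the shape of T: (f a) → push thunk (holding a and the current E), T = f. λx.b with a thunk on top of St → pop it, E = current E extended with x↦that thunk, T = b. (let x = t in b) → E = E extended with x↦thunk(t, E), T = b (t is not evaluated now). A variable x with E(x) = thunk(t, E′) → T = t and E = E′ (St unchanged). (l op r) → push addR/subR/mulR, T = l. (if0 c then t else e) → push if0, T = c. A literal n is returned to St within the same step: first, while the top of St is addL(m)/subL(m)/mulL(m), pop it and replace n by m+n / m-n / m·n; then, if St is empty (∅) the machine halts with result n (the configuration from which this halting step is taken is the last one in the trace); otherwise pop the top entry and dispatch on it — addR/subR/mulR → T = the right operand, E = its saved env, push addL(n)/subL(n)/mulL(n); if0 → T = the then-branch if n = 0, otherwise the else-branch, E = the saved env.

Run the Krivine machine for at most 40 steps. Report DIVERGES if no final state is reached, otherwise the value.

Answer: 16

Machine steps:
[0] ⟨T=((λy. (((λq. y) y) + (y + 4))) (((λq. 3) 3) * 2)); E=∅; St=∅⟩
[1] ⟨T=(λy. (((λq. y) y) + (y + 4))); E=∅; St=[thunk]⟩
[2] ⟨T=(((λq. y) y) + (y + 4)); E={y↦thunk((((λq. 3) 3) * 2), ∅)}; St=∅⟩
[3] ⟨T=((λq. y) y); E={y↦thunk((((λq. 3) 3) * 2), ∅)}; St=[addR]⟩
[4] ⟨T=(λq. y); E={y↦thunk((((λq. 3) 3) * 2), ∅)}; St=[thunk :: addR]⟩
[5] ⟨T=y; E={q↦thunk(y, {y↦thunk((((λq. 3) 3) * 2), ∅)}), y↦thunk((((λq. 3) 3) * 2), ∅)}; St=[addR]⟩
[6] ⟨T=(((λq. 3) 3) * 2); E=∅; St=[addR]⟩
[7] ⟨T=((λq. 3) 3); E=∅; St=[mulR :: addR]⟩
[8] ⟨T=(λq. 3); E=∅; St=[thunk :: mulR :: addR]⟩
[9] ⟨T=3; E={q↦thunk(3, ∅)}; St=[mulR :: addR]⟩
[10] ⟨T=2; E=∅; St=[mulL(3) :: addR]⟩
[11] ⟨T=(y + 4); E={y↦thunk((((λq. 3) 3) * 2), ∅)}; St=[addL(6)]⟩
[12] ⟨T=y; E={y↦thunk((((λq. 3) 3) * 2), ∅)}; St=[addR :: addL(6)]⟩
[13] ⟨T=(((λq. 3) 3) * 2); E=∅; St=[addR :: addL(6)]⟩
[14] ⟨T=((λq. 3) 3); E=∅; St=[mulR :: addR :: addL(6)]⟩
[15] ⟨T=(λq. 3); E=∅; St=[thunk :: mulR :: addR :: addL(6)]⟩
[16] ⟨T=3; E={q↦thunk(3, ∅)}; St=[mulR :: addR :: addL(6)]⟩
[17] ⟨T=2; E=∅; St=[mulL(3) :: addR :: addL(6)]⟩
[18] ⟨T=4; E={y↦thunk((((λq. 3) 3) * 2), ∅)}; St=[addL(6) :: addL(6)]⟩
→ final value 16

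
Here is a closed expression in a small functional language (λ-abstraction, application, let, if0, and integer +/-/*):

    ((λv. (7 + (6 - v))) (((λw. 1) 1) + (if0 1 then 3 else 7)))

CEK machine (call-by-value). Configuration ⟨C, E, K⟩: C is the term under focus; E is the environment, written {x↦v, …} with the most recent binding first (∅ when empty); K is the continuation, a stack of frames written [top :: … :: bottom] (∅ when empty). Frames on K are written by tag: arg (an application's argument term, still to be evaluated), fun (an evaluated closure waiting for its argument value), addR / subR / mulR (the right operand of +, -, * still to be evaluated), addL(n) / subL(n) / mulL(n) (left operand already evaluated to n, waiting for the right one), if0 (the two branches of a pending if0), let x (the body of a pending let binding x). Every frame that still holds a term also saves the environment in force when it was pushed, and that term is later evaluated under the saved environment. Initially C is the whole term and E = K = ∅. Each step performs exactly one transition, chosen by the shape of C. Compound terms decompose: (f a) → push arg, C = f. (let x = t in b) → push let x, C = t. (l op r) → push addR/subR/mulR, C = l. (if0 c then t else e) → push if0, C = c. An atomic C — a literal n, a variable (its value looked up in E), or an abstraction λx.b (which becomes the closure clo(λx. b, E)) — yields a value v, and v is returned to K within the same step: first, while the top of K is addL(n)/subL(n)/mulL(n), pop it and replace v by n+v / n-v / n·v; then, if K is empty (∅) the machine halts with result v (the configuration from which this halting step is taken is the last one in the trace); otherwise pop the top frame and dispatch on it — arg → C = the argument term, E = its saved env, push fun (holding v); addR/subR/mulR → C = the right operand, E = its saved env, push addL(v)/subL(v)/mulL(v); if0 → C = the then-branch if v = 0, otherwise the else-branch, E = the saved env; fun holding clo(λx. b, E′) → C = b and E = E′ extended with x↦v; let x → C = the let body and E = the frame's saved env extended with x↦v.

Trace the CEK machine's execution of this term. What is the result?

t=0: <C=((λv. (7 + (6 - v))) (((λw. 1) 1) + (if0 1 then 3 else 7))), E=∅, K=∅>
t=1: <C=(λv. (7 + (6 - v))), E=∅, K=[arg]>
t=2: <C=(((λw. 1) 1) + (if0 1 then 3 else 7)), E=∅, K=[fun]>
t=3: <C=((λw. 1) 1), E=∅, K=[addR :: fun]>
t=4: <C=(λw. 1), E=∅, K=[arg :: addR :: fun]>
t=5: <C=1, E=∅, K=[fun :: addR :: fun]>
t=6: <C=1, E={w↦1}, K=[addR :: fun]>
t=7: <C=(if0 1 then 3 else 7), E=∅, K=[addL(1) :: fun]>
t=8: <C=1, E=∅, K=[if0 :: addL(1) :: fun]>
t=9: <C=7, E=∅, K=[addL(1) :: fun]>
t=10: <C=(7 + (6 - v)), E={v↦8}, K=∅>
t=11: <C=7, E={v↦8}, K=[addR]>
t=12: <C=(6 - v), E={v↦8}, K=[addL(7)]>
t=13: <C=6, E={v↦8}, K=[subR :: addL(7)]>
t=14: <C=v, E={v↦8}, K=[subL(6) :: addL(7)]>
→ final value 5

Answer: 5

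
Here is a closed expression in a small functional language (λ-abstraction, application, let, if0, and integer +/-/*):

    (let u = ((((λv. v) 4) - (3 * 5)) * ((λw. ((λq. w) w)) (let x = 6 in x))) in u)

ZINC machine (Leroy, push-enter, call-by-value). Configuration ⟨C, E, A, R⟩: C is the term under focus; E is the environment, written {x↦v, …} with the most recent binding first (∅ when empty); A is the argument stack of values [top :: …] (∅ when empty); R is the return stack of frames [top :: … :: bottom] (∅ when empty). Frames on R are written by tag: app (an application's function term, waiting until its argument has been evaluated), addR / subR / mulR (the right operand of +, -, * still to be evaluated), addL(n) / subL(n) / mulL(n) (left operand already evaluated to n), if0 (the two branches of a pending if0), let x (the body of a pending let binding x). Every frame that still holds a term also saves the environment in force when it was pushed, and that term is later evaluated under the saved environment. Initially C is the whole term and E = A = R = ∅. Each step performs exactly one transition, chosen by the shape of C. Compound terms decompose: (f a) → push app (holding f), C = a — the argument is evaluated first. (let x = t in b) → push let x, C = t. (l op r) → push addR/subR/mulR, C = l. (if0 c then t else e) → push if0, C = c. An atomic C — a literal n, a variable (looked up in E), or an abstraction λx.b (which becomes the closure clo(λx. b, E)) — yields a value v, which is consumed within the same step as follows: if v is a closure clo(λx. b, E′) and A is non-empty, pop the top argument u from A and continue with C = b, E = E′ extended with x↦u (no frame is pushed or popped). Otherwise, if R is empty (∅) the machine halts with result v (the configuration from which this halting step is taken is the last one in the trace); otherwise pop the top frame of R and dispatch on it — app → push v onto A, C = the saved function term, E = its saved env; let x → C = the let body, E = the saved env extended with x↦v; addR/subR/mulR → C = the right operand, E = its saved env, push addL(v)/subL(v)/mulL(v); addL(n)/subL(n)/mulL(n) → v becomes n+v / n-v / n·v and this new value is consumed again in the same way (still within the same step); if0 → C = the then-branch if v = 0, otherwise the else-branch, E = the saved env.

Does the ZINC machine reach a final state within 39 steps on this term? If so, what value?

step 0: ⟨C=(let u = ((((λv. v) 4) - (3 * 5)) * ((λw. ((λq. w) w)) (let x = 6 in x))) in u); E=∅; A=∅; R=∅⟩
step 1: ⟨C=((((λv. v) 4) - (3 * 5)) * ((λw. ((λq. w) w)) (let x = 6 in x))); E=∅; A=∅; R=[let u]⟩
step 2: ⟨C=(((λv. v) 4) - (3 * 5)); E=∅; A=∅; R=[mulR :: let u]⟩
step 3: ⟨C=((λv. v) 4); E=∅; A=∅; R=[subR :: mulR :: let u]⟩
step 4: ⟨C=4; E=∅; A=∅; R=[app :: subR :: mulR :: let u]⟩
step 5: ⟨C=(λv. v); E=∅; A=[4]; R=[subR :: mulR :: let u]⟩
step 6: ⟨C=v; E={v↦4}; A=∅; R=[subR :: mulR :: let u]⟩
step 7: ⟨C=(3 * 5); E=∅; A=∅; R=[subL(4) :: mulR :: let u]⟩
step 8: ⟨C=3; E=∅; A=∅; R=[mulR :: subL(4) :: mulR :: let u]⟩
step 9: ⟨C=5; E=∅; A=∅; R=[mulL(3) :: subL(4) :: mulR :: let u]⟩
step 10: ⟨C=((λw. ((λq. w) w)) (let x = 6 in x)); E=∅; A=∅; R=[mulL(-11) :: let u]⟩
step 11: ⟨C=(let x = 6 in x); E=∅; A=∅; R=[app :: mulL(-11) :: let u]⟩
step 12: ⟨C=6; E=∅; A=∅; R=[let x :: app :: mulL(-11) :: let u]⟩
step 13: ⟨C=x; E={x↦6}; A=∅; R=[app :: mulL(-11) :: let u]⟩
step 14: ⟨C=(λw. ((λq. w) w)); E=∅; A=[6]; R=[mulL(-11) :: let u]⟩
step 15: ⟨C=((λq. w) w); E={w↦6}; A=∅; R=[mulL(-11) :: let u]⟩
step 16: ⟨C=w; E={w↦6}; A=∅; R=[app :: mulL(-11) :: let u]⟩
step 17: ⟨C=(λq. w); E={w↦6}; A=[6]; R=[mulL(-11) :: let u]⟩
step 18: ⟨C=w; E={q↦6, w↦6}; A=∅; R=[mulL(-11) :: let u]⟩
step 19: ⟨C=u; E={u↦-66}; A=∅; R=∅⟩
→ final value -66

Answer: -66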